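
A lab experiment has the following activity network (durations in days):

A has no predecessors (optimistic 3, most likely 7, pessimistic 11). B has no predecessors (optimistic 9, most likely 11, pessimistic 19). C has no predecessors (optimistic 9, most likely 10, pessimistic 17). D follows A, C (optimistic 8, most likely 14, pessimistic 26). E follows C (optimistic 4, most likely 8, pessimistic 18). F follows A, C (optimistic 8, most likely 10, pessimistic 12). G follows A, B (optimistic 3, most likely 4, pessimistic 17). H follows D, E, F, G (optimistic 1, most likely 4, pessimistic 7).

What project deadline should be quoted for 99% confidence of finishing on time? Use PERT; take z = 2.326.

te_A = (3 + 4·7 + 11)/6 = 42/6 = 7; σ²_A = ((11−3)/6)² = 1.778
te_B = (9 + 4·11 + 19)/6 = 72/6 = 12; σ²_B = ((19−9)/6)² = 2.778
te_C = (9 + 4·10 + 17)/6 = 66/6 = 11; σ²_C = ((17−9)/6)² = 1.778
te_D = (8 + 4·14 + 26)/6 = 90/6 = 15; σ²_D = ((26−8)/6)² = 9.000
te_E = (4 + 4·8 + 18)/6 = 54/6 = 9; σ²_E = ((18−4)/6)² = 5.444
te_F = (8 + 4·10 + 12)/6 = 60/6 = 10; σ²_F = ((12−8)/6)² = 0.444
te_G = (3 + 4·4 + 17)/6 = 36/6 = 6; σ²_G = ((17−3)/6)² = 5.444
te_H = (1 + 4·4 + 7)/6 = 24/6 = 4; σ²_H = ((7−1)/6)² = 1.000

Forward pass:
ES_A = 0; EF_A = 7
ES_B = 0; EF_B = 12
ES_C = 0; EF_C = 11
ES_D = max(EF_A=7, EF_C=11) = 11; EF_D = 11+15 = 26
ES_E = 11; EF_E = 11+9 = 20
ES_F = max(EF_A=7, EF_C=11) = 11; EF_F = 11+10 = 21
ES_G = max(EF_A=7, EF_B=12) = 12; EF_G = 12+6 = 18
ES_H = max(EF_D=26, EF_E=20, EF_F=21, EF_G=18) = 26; EF_H = 26+4 = 30
Expected project duration μ = 30 days. Critical path: C → D → H.

Variance along critical path = 1.778 + 9.000 + 1.000 = 11.778; σ = 3.432 days.
D = μ + z·σ = 30 + 2.326·3.432 = 38.0 days

38.0 days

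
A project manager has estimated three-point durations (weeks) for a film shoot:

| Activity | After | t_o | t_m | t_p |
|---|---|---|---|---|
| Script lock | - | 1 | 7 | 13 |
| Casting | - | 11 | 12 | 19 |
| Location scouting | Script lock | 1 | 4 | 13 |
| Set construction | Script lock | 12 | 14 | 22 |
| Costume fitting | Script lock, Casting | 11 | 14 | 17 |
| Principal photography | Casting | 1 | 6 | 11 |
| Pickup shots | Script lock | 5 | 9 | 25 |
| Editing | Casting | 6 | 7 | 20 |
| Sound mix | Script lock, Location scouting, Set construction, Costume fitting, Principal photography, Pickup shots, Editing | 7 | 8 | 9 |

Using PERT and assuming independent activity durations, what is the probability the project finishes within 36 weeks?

0.722

te_Script lock = (1 + 4·7 + 13)/6 = 42/6 = 7; σ²_Script lock = ((13−1)/6)² = 4.000
te_Casting = (11 + 4·12 + 19)/6 = 78/6 = 13; σ²_Casting = ((19−11)/6)² = 1.778
te_Location scouting = (1 + 4·4 + 13)/6 = 30/6 = 5; σ²_Location scouting = ((13−1)/6)² = 4.000
te_Set construction = (12 + 4·14 + 22)/6 = 90/6 = 15; σ²_Set construction = ((22−12)/6)² = 2.778
te_Costume fitting = (11 + 4·14 + 17)/6 = 84/6 = 14; σ²_Costume fitting = ((17−11)/6)² = 1.000
te_Principal photography = (1 + 4·6 + 11)/6 = 36/6 = 6; σ²_Principal photography = ((11−1)/6)² = 2.778
te_Pickup shots = (5 + 4·9 + 25)/6 = 66/6 = 11; σ²_Pickup shots = ((25−5)/6)² = 11.111
te_Editing = (6 + 4·7 + 20)/6 = 54/6 = 9; σ²_Editing = ((20−6)/6)² = 5.444
te_Sound mix = (7 + 4·8 + 9)/6 = 48/6 = 8; σ²_Sound mix = ((9−7)/6)² = 0.111

Forward pass:
ES_Script lock = 0; EF_Script lock = 7
ES_Casting = 0; EF_Casting = 13
ES_Location scouting = 7; EF_Location scouting = 7+5 = 12
ES_Set construction = 7; EF_Set construction = 7+15 = 22
ES_Costume fitting = max(EF_Script lock=7, EF_Casting=13) = 13; EF_Costume fitting = 13+14 = 27
ES_Principal photography = 13; EF_Principal photography = 13+6 = 19
ES_Pickup shots = 7; EF_Pickup shots = 7+11 = 18
ES_Editing = 13; EF_Editing = 13+9 = 22
ES_Sound mix = max(EF_Script lock=7, EF_Location scouting=12, EF_Set construction=22, EF_Costume fitting=27, EF_Principal photography=19, EF_Pickup shots=18, EF_Editing=22) = 27; EF_Sound mix = 27+8 = 35
Expected project duration μ = 35 weeks. Critical path: Casting → Costume fitting → Sound mix.

Variance along critical path = 1.778 + 1.000 + 0.111 = 2.889; σ = √2.889 = 1.700 weeks.
Z = (36 − 35) / 1.700 = 0.588
P(T ≤ 36) = Φ(0.588) ≈ 0.722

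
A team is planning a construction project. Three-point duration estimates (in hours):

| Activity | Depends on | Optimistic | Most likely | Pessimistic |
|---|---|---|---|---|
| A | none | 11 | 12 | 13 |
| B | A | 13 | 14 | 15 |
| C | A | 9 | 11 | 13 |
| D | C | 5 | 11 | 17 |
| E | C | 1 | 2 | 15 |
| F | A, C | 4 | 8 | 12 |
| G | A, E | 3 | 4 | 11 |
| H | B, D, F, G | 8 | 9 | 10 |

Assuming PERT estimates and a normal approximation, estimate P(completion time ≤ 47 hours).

te_A = (11 + 4·12 + 13)/6 = 72/6 = 12; σ²_A = ((13−11)/6)² = 0.111
te_B = (13 + 4·14 + 15)/6 = 84/6 = 14; σ²_B = ((15−13)/6)² = 0.111
te_C = (9 + 4·11 + 13)/6 = 66/6 = 11; σ²_C = ((13−9)/6)² = 0.444
te_D = (5 + 4·11 + 17)/6 = 66/6 = 11; σ²_D = ((17−5)/6)² = 4.000
te_E = (1 + 4·2 + 15)/6 = 24/6 = 4; σ²_E = ((15−1)/6)² = 5.444
te_F = (4 + 4·8 + 12)/6 = 48/6 = 8; σ²_F = ((12−4)/6)² = 1.778
te_G = (3 + 4·4 + 11)/6 = 30/6 = 5; σ²_G = ((11−3)/6)² = 1.778
te_H = (8 + 4·9 + 10)/6 = 54/6 = 9; σ²_H = ((10−8)/6)² = 0.111

Forward pass:
ES_A = 0; EF_A = 12
ES_B = 12; EF_B = 12+14 = 26
ES_C = 12; EF_C = 12+11 = 23
ES_D = 23; EF_D = 23+11 = 34
ES_E = 23; EF_E = 23+4 = 27
ES_F = max(EF_A=12, EF_C=23) = 23; EF_F = 23+8 = 31
ES_G = max(EF_A=12, EF_E=27) = 27; EF_G = 27+5 = 32
ES_H = max(EF_B=26, EF_D=34, EF_F=31, EF_G=32) = 34; EF_H = 34+9 = 43
Expected project duration μ = 43 hours. Critical path: A → C → D → H.

Variance along critical path = 0.111 + 0.444 + 4.000 + 0.111 = 4.667; σ = √4.667 = 2.160 hours.
Z = (47 − 43) / 2.160 = 1.852
P(T ≤ 47) = Φ(1.852) ≈ 0.968

0.968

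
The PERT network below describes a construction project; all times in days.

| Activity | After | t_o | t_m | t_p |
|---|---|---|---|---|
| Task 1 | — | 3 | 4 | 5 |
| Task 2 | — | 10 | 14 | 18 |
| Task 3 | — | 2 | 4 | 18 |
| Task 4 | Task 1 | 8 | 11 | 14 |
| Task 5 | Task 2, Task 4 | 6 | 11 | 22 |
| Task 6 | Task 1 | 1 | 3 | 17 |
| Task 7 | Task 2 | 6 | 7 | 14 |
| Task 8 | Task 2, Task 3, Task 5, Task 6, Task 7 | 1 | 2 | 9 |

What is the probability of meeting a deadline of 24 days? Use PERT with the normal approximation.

0.029

te_Task 1 = (3 + 4·4 + 5)/6 = 24/6 = 4; σ²_Task 1 = ((5−3)/6)² = 0.111
te_Task 2 = (10 + 4·14 + 18)/6 = 84/6 = 14; σ²_Task 2 = ((18−10)/6)² = 1.778
te_Task 3 = (2 + 4·4 + 18)/6 = 36/6 = 6; σ²_Task 3 = ((18−2)/6)² = 7.111
te_Task 4 = (8 + 4·11 + 14)/6 = 66/6 = 11; σ²_Task 4 = ((14−8)/6)² = 1.000
te_Task 5 = (6 + 4·11 + 22)/6 = 72/6 = 12; σ²_Task 5 = ((22−6)/6)² = 7.111
te_Task 6 = (1 + 4·3 + 17)/6 = 30/6 = 5; σ²_Task 6 = ((17−1)/6)² = 7.111
te_Task 7 = (6 + 4·7 + 14)/6 = 48/6 = 8; σ²_Task 7 = ((14−6)/6)² = 1.778
te_Task 8 = (1 + 4·2 + 9)/6 = 18/6 = 3; σ²_Task 8 = ((9−1)/6)² = 1.778

Forward pass:
ES_Task 1 = 0; EF_Task 1 = 4
ES_Task 2 = 0; EF_Task 2 = 14
ES_Task 3 = 0; EF_Task 3 = 6
ES_Task 4 = 4; EF_Task 4 = 4+11 = 15
ES_Task 5 = max(EF_Task 2=14, EF_Task 4=15) = 15; EF_Task 5 = 15+12 = 27
ES_Task 6 = 4; EF_Task 6 = 4+5 = 9
ES_Task 7 = 14; EF_Task 7 = 14+8 = 22
ES_Task 8 = max(EF_Task 2=14, EF_Task 3=6, EF_Task 5=27, EF_Task 6=9, EF_Task 7=22) = 27; EF_Task 8 = 27+3 = 30
Expected project duration μ = 30 days. Critical path: Task 1 → Task 4 → Task 5 → Task 8.

Variance along critical path = 0.111 + 1.000 + 7.111 + 1.778 = 10.000; σ = √10.000 = 3.162 days.
Z = (24 − 30) / 3.162 = -1.897
P(T ≤ 24) = Φ(-1.897) ≈ 0.029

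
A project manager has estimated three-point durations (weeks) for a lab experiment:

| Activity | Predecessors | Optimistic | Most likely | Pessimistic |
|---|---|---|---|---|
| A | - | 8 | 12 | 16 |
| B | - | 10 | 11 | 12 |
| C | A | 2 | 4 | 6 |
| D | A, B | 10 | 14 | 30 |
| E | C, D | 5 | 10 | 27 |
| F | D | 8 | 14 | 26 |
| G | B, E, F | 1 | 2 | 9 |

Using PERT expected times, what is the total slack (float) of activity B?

te_A = (8 + 4·12 + 16)/6 = 72/6 = 12
te_B = (10 + 4·11 + 12)/6 = 66/6 = 11
te_C = (2 + 4·4 + 6)/6 = 24/6 = 4
te_D = (10 + 4·14 + 30)/6 = 96/6 = 16
te_E = (5 + 4·10 + 27)/6 = 72/6 = 12
te_F = (8 + 4·14 + 26)/6 = 90/6 = 15
te_G = (1 + 4·2 + 9)/6 = 18/6 = 3

Forward pass:
ES_A = 0; EF_A = 12
ES_B = 0; EF_B = 11
ES_C = 12; EF_C = 12+4 = 16
ES_D = max(EF_A=12, EF_B=11) = 12; EF_D = 12+16 = 28
ES_E = max(EF_C=16, EF_D=28) = 28; EF_E = 28+12 = 40
ES_F = 28; EF_F = 28+15 = 43
ES_G = max(EF_B=11, EF_E=40, EF_F=43) = 43; EF_G = 43+3 = 46
Expected project duration μ = 46 weeks. Critical path: A → D → F → G.

Backward pass:
LF_G = 46; LS_G = 46−3 = 43
LF_F = LS_G = 43; LS_F = 43−15 = 28
LF_E = LS_G = 43; LS_E = 43−12 = 31
LF_D = min(LS_E=31, LS_F=28) = 28; LS_D = 28−16 = 12
LF_C = LS_E = 31; LS_C = 31−4 = 27
LF_B = min(LS_D=12, LS_G=43) = 12; LS_B = 12−11 = 1
LF_A = min(LS_C=27, LS_D=12) = 12; LS_A = 12−12 = 0
Slack_B = LS_B − ES_B = 1 − 0 = 1

1 weeks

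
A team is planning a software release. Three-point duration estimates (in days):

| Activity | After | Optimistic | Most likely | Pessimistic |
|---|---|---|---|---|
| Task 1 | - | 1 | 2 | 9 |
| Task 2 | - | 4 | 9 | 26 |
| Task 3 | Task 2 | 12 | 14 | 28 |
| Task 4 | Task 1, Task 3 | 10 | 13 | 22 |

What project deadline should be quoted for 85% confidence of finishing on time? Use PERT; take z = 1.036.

46.1 days

te_Task 1 = (1 + 4·2 + 9)/6 = 18/6 = 3; σ²_Task 1 = ((9−1)/6)² = 1.778
te_Task 2 = (4 + 4·9 + 26)/6 = 66/6 = 11; σ²_Task 2 = ((26−4)/6)² = 13.444
te_Task 3 = (12 + 4·14 + 28)/6 = 96/6 = 16; σ²_Task 3 = ((28−12)/6)² = 7.111
te_Task 4 = (10 + 4·13 + 22)/6 = 84/6 = 14; σ²_Task 4 = ((22−10)/6)² = 4.000

Forward pass:
ES_Task 1 = 0; EF_Task 1 = 3
ES_Task 2 = 0; EF_Task 2 = 11
ES_Task 3 = 11; EF_Task 3 = 11+16 = 27
ES_Task 4 = max(EF_Task 1=3, EF_Task 3=27) = 27; EF_Task 4 = 27+14 = 41
Expected project duration μ = 41 days. Critical path: Task 2 → Task 3 → Task 4.

Variance along critical path = 13.444 + 7.111 + 4.000 = 24.556; σ = 4.955 days.
D = μ + z·σ = 41 + 1.036·4.955 = 46.1 days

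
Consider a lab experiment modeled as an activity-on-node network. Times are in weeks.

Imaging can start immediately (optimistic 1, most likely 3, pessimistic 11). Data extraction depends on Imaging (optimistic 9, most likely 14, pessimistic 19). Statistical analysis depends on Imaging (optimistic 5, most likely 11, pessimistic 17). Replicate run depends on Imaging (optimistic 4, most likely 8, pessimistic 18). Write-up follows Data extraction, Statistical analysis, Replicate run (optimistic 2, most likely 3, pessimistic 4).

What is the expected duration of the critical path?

te_Imaging = (1 + 4·3 + 11)/6 = 24/6 = 4
te_Data extraction = (9 + 4·14 + 19)/6 = 84/6 = 14
te_Statistical analysis = (5 + 4·11 + 17)/6 = 66/6 = 11
te_Replicate run = (4 + 4·8 + 18)/6 = 54/6 = 9
te_Write-up = (2 + 4·3 + 4)/6 = 18/6 = 3

Forward pass:
ES_Imaging = 0; EF_Imaging = 4
ES_Data extraction = 4; EF_Data extraction = 4+14 = 18
ES_Statistical analysis = 4; EF_Statistical analysis = 4+11 = 15
ES_Replicate run = 4; EF_Replicate run = 4+9 = 13
ES_Write-up = max(EF_Data extraction=18, EF_Statistical analysis=15, EF_Replicate run=13) = 18; EF_Write-up = 18+3 = 21
Expected project duration μ = 21 weeks. Critical path: Imaging → Data extraction → Write-up.

21 weeks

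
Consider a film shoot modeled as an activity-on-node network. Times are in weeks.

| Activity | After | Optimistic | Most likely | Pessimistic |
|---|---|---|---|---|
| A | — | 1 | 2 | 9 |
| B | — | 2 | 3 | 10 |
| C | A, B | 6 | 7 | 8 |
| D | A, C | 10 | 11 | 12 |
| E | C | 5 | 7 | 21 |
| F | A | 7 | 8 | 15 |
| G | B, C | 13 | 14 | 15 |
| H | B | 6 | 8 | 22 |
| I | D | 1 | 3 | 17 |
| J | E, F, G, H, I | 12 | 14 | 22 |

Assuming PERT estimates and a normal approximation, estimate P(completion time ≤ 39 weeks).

0.192

te_A = (1 + 4·2 + 9)/6 = 18/6 = 3; σ²_A = ((9−1)/6)² = 1.778
te_B = (2 + 4·3 + 10)/6 = 24/6 = 4; σ²_B = ((10−2)/6)² = 1.778
te_C = (6 + 4·7 + 8)/6 = 42/6 = 7; σ²_C = ((8−6)/6)² = 0.111
te_D = (10 + 4·11 + 12)/6 = 66/6 = 11; σ²_D = ((12−10)/6)² = 0.111
te_E = (5 + 4·7 + 21)/6 = 54/6 = 9; σ²_E = ((21−5)/6)² = 7.111
te_F = (7 + 4·8 + 15)/6 = 54/6 = 9; σ²_F = ((15−7)/6)² = 1.778
te_G = (13 + 4·14 + 15)/6 = 84/6 = 14; σ²_G = ((15−13)/6)² = 0.111
te_H = (6 + 4·8 + 22)/6 = 60/6 = 10; σ²_H = ((22−6)/6)² = 7.111
te_I = (1 + 4·3 + 17)/6 = 30/6 = 5; σ²_I = ((17−1)/6)² = 7.111
te_J = (12 + 4·14 + 22)/6 = 90/6 = 15; σ²_J = ((22−12)/6)² = 2.778

Forward pass:
ES_A = 0; EF_A = 3
ES_B = 0; EF_B = 4
ES_C = max(EF_A=3, EF_B=4) = 4; EF_C = 4+7 = 11
ES_D = max(EF_A=3, EF_C=11) = 11; EF_D = 11+11 = 22
ES_E = 11; EF_E = 11+9 = 20
ES_F = 3; EF_F = 3+9 = 12
ES_G = max(EF_B=4, EF_C=11) = 11; EF_G = 11+14 = 25
ES_H = 4; EF_H = 4+10 = 14
ES_I = 22; EF_I = 22+5 = 27
ES_J = max(EF_E=20, EF_F=12, EF_G=25, EF_H=14, EF_I=27) = 27; EF_J = 27+15 = 42
Expected project duration μ = 42 weeks. Critical path: B → C → D → I → J.

Variance along critical path = 1.778 + 0.111 + 0.111 + 7.111 + 2.778 = 11.889; σ = √11.889 = 3.448 weeks.
Z = (39 − 42) / 3.448 = -0.870
P(T ≤ 39) = Φ(-0.870) ≈ 0.192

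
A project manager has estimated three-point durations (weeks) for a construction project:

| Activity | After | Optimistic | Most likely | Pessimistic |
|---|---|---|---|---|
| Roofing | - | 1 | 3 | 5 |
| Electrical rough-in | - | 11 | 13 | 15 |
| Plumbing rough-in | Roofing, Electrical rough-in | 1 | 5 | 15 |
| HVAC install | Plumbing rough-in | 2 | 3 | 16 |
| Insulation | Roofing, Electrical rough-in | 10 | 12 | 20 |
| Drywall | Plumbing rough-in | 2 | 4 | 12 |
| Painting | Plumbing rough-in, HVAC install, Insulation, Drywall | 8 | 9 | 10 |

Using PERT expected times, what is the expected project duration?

te_Roofing = (1 + 4·3 + 5)/6 = 18/6 = 3
te_Electrical rough-in = (11 + 4·13 + 15)/6 = 78/6 = 13
te_Plumbing rough-in = (1 + 4·5 + 15)/6 = 36/6 = 6
te_HVAC install = (2 + 4·3 + 16)/6 = 30/6 = 5
te_Insulation = (10 + 4·12 + 20)/6 = 78/6 = 13
te_Drywall = (2 + 4·4 + 12)/6 = 30/6 = 5
te_Painting = (8 + 4·9 + 10)/6 = 54/6 = 9

Forward pass:
ES_Roofing = 0; EF_Roofing = 3
ES_Electrical rough-in = 0; EF_Electrical rough-in = 13
ES_Plumbing rough-in = max(EF_Roofing=3, EF_Electrical rough-in=13) = 13; EF_Plumbing rough-in = 13+6 = 19
ES_HVAC install = 19; EF_HVAC install = 19+5 = 24
ES_Insulation = max(EF_Roofing=3, EF_Electrical rough-in=13) = 13; EF_Insulation = 13+13 = 26
ES_Drywall = 19; EF_Drywall = 19+5 = 24
ES_Painting = max(EF_Plumbing rough-in=19, EF_HVAC install=24, EF_Insulation=26, EF_Drywall=24) = 26; EF_Painting = 26+9 = 35
Expected project duration μ = 35 weeks. Critical path: Electrical rough-in → Insulation → Painting.

35 weeks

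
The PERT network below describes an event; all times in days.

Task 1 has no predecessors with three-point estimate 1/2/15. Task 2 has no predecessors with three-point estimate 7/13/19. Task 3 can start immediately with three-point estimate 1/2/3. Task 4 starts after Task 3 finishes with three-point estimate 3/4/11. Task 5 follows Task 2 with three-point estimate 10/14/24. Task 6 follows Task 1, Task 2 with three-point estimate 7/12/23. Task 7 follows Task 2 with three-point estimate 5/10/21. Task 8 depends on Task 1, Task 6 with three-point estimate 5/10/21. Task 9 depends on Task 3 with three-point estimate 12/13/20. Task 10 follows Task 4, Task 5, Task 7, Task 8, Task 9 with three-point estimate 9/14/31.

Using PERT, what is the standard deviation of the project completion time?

te_Task 1 = (1 + 4·2 + 15)/6 = 24/6 = 4; σ²_Task 1 = ((15−1)/6)² = 5.444
te_Task 2 = (7 + 4·13 + 19)/6 = 78/6 = 13; σ²_Task 2 = ((19−7)/6)² = 4.000
te_Task 3 = (1 + 4·2 + 3)/6 = 12/6 = 2; σ²_Task 3 = ((3−1)/6)² = 0.111
te_Task 4 = (3 + 4·4 + 11)/6 = 30/6 = 5; σ²_Task 4 = ((11−3)/6)² = 1.778
te_Task 5 = (10 + 4·14 + 24)/6 = 90/6 = 15; σ²_Task 5 = ((24−10)/6)² = 5.444
te_Task 6 = (7 + 4·12 + 23)/6 = 78/6 = 13; σ²_Task 6 = ((23−7)/6)² = 7.111
te_Task 7 = (5 + 4·10 + 21)/6 = 66/6 = 11; σ²_Task 7 = ((21−5)/6)² = 7.111
te_Task 8 = (5 + 4·10 + 21)/6 = 66/6 = 11; σ²_Task 8 = ((21−5)/6)² = 7.111
te_Task 9 = (12 + 4·13 + 20)/6 = 84/6 = 14; σ²_Task 9 = ((20−12)/6)² = 1.778
te_Task 10 = (9 + 4·14 + 31)/6 = 96/6 = 16; σ²_Task 10 = ((31−9)/6)² = 13.444

Forward pass:
ES_Task 1 = 0; EF_Task 1 = 4
ES_Task 2 = 0; EF_Task 2 = 13
ES_Task 3 = 0; EF_Task 3 = 2
ES_Task 4 = 2; EF_Task 4 = 2+5 = 7
ES_Task 5 = 13; EF_Task 5 = 13+15 = 28
ES_Task 6 = max(EF_Task 1=4, EF_Task 2=13) = 13; EF_Task 6 = 13+13 = 26
ES_Task 7 = 13; EF_Task 7 = 13+11 = 24
ES_Task 8 = max(EF_Task 1=4, EF_Task 6=26) = 26; EF_Task 8 = 26+11 = 37
ES_Task 9 = 2; EF_Task 9 = 2+14 = 16
ES_Task 10 = max(EF_Task 4=7, EF_Task 5=28, EF_Task 7=24, EF_Task 8=37, EF_Task 9=16) = 37; EF_Task 10 = 37+16 = 53
Expected project duration μ = 53 days. Critical path: Task 2 → Task 6 → Task 8 → Task 10.

Variance along critical path = 4.000 + 7.111 + 7.111 + 13.444 = 31.667
σ = √31.667 = 5.627 days

5.63 days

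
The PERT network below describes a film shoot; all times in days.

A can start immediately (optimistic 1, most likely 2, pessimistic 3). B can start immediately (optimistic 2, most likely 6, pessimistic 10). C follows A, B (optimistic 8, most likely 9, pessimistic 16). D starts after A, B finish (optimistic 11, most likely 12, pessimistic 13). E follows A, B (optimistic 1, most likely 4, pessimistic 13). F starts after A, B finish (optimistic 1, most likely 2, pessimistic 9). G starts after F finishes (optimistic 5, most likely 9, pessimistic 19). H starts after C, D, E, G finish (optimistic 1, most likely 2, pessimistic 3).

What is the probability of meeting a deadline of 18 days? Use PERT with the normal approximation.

te_A = (1 + 4·2 + 3)/6 = 12/6 = 2; σ²_A = ((3−1)/6)² = 0.111
te_B = (2 + 4·6 + 10)/6 = 36/6 = 6; σ²_B = ((10−2)/6)² = 1.778
te_C = (8 + 4·9 + 16)/6 = 60/6 = 10; σ²_C = ((16−8)/6)² = 1.778
te_D = (11 + 4·12 + 13)/6 = 72/6 = 12; σ²_D = ((13−11)/6)² = 0.111
te_E = (1 + 4·4 + 13)/6 = 30/6 = 5; σ²_E = ((13−1)/6)² = 4.000
te_F = (1 + 4·2 + 9)/6 = 18/6 = 3; σ²_F = ((9−1)/6)² = 1.778
te_G = (5 + 4·9 + 19)/6 = 60/6 = 10; σ²_G = ((19−5)/6)² = 5.444
te_H = (1 + 4·2 + 3)/6 = 12/6 = 2; σ²_H = ((3−1)/6)² = 0.111

Forward pass:
ES_A = 0; EF_A = 2
ES_B = 0; EF_B = 6
ES_C = max(EF_A=2, EF_B=6) = 6; EF_C = 6+10 = 16
ES_D = max(EF_A=2, EF_B=6) = 6; EF_D = 6+12 = 18
ES_E = max(EF_A=2, EF_B=6) = 6; EF_E = 6+5 = 11
ES_F = max(EF_A=2, EF_B=6) = 6; EF_F = 6+3 = 9
ES_G = 9; EF_G = 9+10 = 19
ES_H = max(EF_C=16, EF_D=18, EF_E=11, EF_G=19) = 19; EF_H = 19+2 = 21
Expected project duration μ = 21 days. Critical path: B → F → G → H.

Variance along critical path = 1.778 + 1.778 + 5.444 + 0.111 = 9.111; σ = √9.111 = 3.018 days.
Z = (18 − 21) / 3.018 = -0.994
P(T ≤ 18) = Φ(-0.994) ≈ 0.160

0.160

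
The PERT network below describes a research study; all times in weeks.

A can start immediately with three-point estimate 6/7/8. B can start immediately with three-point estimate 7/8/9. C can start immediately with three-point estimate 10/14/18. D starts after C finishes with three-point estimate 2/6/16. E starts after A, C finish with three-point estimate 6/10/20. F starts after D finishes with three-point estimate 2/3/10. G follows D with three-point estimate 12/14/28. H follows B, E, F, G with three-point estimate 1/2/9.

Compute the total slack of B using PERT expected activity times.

te_A = (6 + 4·7 + 8)/6 = 42/6 = 7
te_B = (7 + 4·8 + 9)/6 = 48/6 = 8
te_C = (10 + 4·14 + 18)/6 = 84/6 = 14
te_D = (2 + 4·6 + 16)/6 = 42/6 = 7
te_E = (6 + 4·10 + 20)/6 = 66/6 = 11
te_F = (2 + 4·3 + 10)/6 = 24/6 = 4
te_G = (12 + 4·14 + 28)/6 = 96/6 = 16
te_H = (1 + 4·2 + 9)/6 = 18/6 = 3

Forward pass:
ES_A = 0; EF_A = 7
ES_B = 0; EF_B = 8
ES_C = 0; EF_C = 14
ES_D = 14; EF_D = 14+7 = 21
ES_E = max(EF_A=7, EF_C=14) = 14; EF_E = 14+11 = 25
ES_F = 21; EF_F = 21+4 = 25
ES_G = 21; EF_G = 21+16 = 37
ES_H = max(EF_B=8, EF_E=25, EF_F=25, EF_G=37) = 37; EF_H = 37+3 = 40
Expected project duration μ = 40 weeks. Critical path: C → D → G → H.

Backward pass:
LF_H = 40; LS_H = 40−3 = 37
LF_G = LS_H = 37; LS_G = 37−16 = 21
LF_F = LS_H = 37; LS_F = 37−4 = 33
LF_E = LS_H = 37; LS_E = 37−11 = 26
LF_D = min(LS_F=33, LS_G=21) = 21; LS_D = 21−7 = 14
LF_C = min(LS_D=14, LS_E=26) = 14; LS_C = 14−14 = 0
LF_B = LS_H = 37; LS_B = 37−8 = 29
LF_A = LS_E = 26; LS_A = 26−7 = 19
Slack_B = LS_B − ES_B = 29 − 0 = 29

29 weeks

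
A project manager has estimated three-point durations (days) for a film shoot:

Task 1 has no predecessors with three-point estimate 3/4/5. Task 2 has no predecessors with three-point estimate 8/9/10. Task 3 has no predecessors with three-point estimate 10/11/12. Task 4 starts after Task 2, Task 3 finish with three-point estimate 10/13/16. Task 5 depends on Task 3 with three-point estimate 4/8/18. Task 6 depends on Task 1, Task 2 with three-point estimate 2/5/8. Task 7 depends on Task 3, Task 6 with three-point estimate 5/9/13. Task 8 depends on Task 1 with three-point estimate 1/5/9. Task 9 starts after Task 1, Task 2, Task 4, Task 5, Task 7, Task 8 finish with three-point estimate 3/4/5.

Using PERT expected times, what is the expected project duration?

te_Task 1 = (3 + 4·4 + 5)/6 = 24/6 = 4
te_Task 2 = (8 + 4·9 + 10)/6 = 54/6 = 9
te_Task 3 = (10 + 4·11 + 12)/6 = 66/6 = 11
te_Task 4 = (10 + 4·13 + 16)/6 = 78/6 = 13
te_Task 5 = (4 + 4·8 + 18)/6 = 54/6 = 9
te_Task 6 = (2 + 4·5 + 8)/6 = 30/6 = 5
te_Task 7 = (5 + 4·9 + 13)/6 = 54/6 = 9
te_Task 8 = (1 + 4·5 + 9)/6 = 30/6 = 5
te_Task 9 = (3 + 4·4 + 5)/6 = 24/6 = 4

Forward pass:
ES_Task 1 = 0; EF_Task 1 = 4
ES_Task 2 = 0; EF_Task 2 = 9
ES_Task 3 = 0; EF_Task 3 = 11
ES_Task 4 = max(EF_Task 2=9, EF_Task 3=11) = 11; EF_Task 4 = 11+13 = 24
ES_Task 5 = 11; EF_Task 5 = 11+9 = 20
ES_Task 6 = max(EF_Task 1=4, EF_Task 2=9) = 9; EF_Task 6 = 9+5 = 14
ES_Task 7 = max(EF_Task 3=11, EF_Task 6=14) = 14; EF_Task 7 = 14+9 = 23
ES_Task 8 = 4; EF_Task 8 = 4+5 = 9
ES_Task 9 = max(EF_Task 1=4, EF_Task 2=9, EF_Task 4=24, EF_Task 5=20, EF_Task 7=23, EF_Task 8=9) = 24; EF_Task 9 = 24+4 = 28
Expected project duration μ = 28 days. Critical path: Task 3 → Task 4 → Task 9.

28 days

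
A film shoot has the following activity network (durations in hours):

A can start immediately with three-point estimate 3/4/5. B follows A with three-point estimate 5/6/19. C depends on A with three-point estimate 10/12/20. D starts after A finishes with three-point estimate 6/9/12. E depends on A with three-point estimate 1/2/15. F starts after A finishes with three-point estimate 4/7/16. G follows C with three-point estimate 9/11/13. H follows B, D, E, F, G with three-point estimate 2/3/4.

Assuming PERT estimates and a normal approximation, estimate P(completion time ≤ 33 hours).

0.859

te_A = (3 + 4·4 + 5)/6 = 24/6 = 4; σ²_A = ((5−3)/6)² = 0.111
te_B = (5 + 4·6 + 19)/6 = 48/6 = 8; σ²_B = ((19−5)/6)² = 5.444
te_C = (10 + 4·12 + 20)/6 = 78/6 = 13; σ²_C = ((20−10)/6)² = 2.778
te_D = (6 + 4·9 + 12)/6 = 54/6 = 9; σ²_D = ((12−6)/6)² = 1.000
te_E = (1 + 4·2 + 15)/6 = 24/6 = 4; σ²_E = ((15−1)/6)² = 5.444
te_F = (4 + 4·7 + 16)/6 = 48/6 = 8; σ²_F = ((16−4)/6)² = 4.000
te_G = (9 + 4·11 + 13)/6 = 66/6 = 11; σ²_G = ((13−9)/6)² = 0.444
te_H = (2 + 4·3 + 4)/6 = 18/6 = 3; σ²_H = ((4−2)/6)² = 0.111

Forward pass:
ES_A = 0; EF_A = 4
ES_B = 4; EF_B = 4+8 = 12
ES_C = 4; EF_C = 4+13 = 17
ES_D = 4; EF_D = 4+9 = 13
ES_E = 4; EF_E = 4+4 = 8
ES_F = 4; EF_F = 4+8 = 12
ES_G = 17; EF_G = 17+11 = 28
ES_H = max(EF_B=12, EF_D=13, EF_E=8, EF_F=12, EF_G=28) = 28; EF_H = 28+3 = 31
Expected project duration μ = 31 hours. Critical path: A → C → G → H.

Variance along critical path = 0.111 + 2.778 + 0.444 + 0.111 = 3.444; σ = √3.444 = 1.856 hours.
Z = (33 − 31) / 1.856 = 1.078
P(T ≤ 33) = Φ(1.078) ≈ 0.859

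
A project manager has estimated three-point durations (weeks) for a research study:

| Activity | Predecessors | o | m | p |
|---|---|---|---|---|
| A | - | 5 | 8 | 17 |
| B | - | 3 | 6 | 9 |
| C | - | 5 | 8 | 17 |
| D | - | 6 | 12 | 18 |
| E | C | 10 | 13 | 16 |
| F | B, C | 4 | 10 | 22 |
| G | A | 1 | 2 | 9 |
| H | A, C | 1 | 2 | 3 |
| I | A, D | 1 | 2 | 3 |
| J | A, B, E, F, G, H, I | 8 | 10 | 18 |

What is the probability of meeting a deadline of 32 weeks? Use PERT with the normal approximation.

0.360

te_A = (5 + 4·8 + 17)/6 = 54/6 = 9; σ²_A = ((17−5)/6)² = 4.000
te_B = (3 + 4·6 + 9)/6 = 36/6 = 6; σ²_B = ((9−3)/6)² = 1.000
te_C = (5 + 4·8 + 17)/6 = 54/6 = 9; σ²_C = ((17−5)/6)² = 4.000
te_D = (6 + 4·12 + 18)/6 = 72/6 = 12; σ²_D = ((18−6)/6)² = 4.000
te_E = (10 + 4·13 + 16)/6 = 78/6 = 13; σ²_E = ((16−10)/6)² = 1.000
te_F = (4 + 4·10 + 22)/6 = 66/6 = 11; σ²_F = ((22−4)/6)² = 9.000
te_G = (1 + 4·2 + 9)/6 = 18/6 = 3; σ²_G = ((9−1)/6)² = 1.778
te_H = (1 + 4·2 + 3)/6 = 12/6 = 2; σ²_H = ((3−1)/6)² = 0.111
te_I = (1 + 4·2 + 3)/6 = 12/6 = 2; σ²_I = ((3−1)/6)² = 0.111
te_J = (8 + 4·10 + 18)/6 = 66/6 = 11; σ²_J = ((18−8)/6)² = 2.778

Forward pass:
ES_A = 0; EF_A = 9
ES_B = 0; EF_B = 6
ES_C = 0; EF_C = 9
ES_D = 0; EF_D = 12
ES_E = 9; EF_E = 9+13 = 22
ES_F = max(EF_B=6, EF_C=9) = 9; EF_F = 9+11 = 20
ES_G = 9; EF_G = 9+3 = 12
ES_H = max(EF_A=9, EF_C=9) = 9; EF_H = 9+2 = 11
ES_I = max(EF_A=9, EF_D=12) = 12; EF_I = 12+2 = 14
ES_J = max(EF_A=9, EF_B=6, EF_E=22, EF_F=20, EF_G=12, EF_H=11, EF_I=14) = 22; EF_J = 22+11 = 33
Expected project duration μ = 33 weeks. Critical path: C → E → J.

Variance along critical path = 4.000 + 1.000 + 2.778 = 7.778; σ = √7.778 = 2.789 weeks.
Z = (32 − 33) / 2.789 = -0.359
P(T ≤ 32) = Φ(-0.359) ≈ 0.360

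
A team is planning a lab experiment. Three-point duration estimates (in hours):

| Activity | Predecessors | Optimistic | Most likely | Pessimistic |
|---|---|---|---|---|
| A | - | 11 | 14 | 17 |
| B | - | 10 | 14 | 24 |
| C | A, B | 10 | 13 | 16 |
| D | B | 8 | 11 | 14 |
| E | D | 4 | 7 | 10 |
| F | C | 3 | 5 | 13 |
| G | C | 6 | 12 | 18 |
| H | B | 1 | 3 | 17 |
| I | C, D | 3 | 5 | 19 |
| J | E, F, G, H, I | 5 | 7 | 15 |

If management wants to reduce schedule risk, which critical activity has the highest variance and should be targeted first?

B

te_A = (11 + 4·14 + 17)/6 = 84/6 = 14; σ²_A = ((17−11)/6)² = 1.000
te_B = (10 + 4·14 + 24)/6 = 90/6 = 15; σ²_B = ((24−10)/6)² = 5.444
te_C = (10 + 4·13 + 16)/6 = 78/6 = 13; σ²_C = ((16−10)/6)² = 1.000
te_D = (8 + 4·11 + 14)/6 = 66/6 = 11; σ²_D = ((14−8)/6)² = 1.000
te_E = (4 + 4·7 + 10)/6 = 42/6 = 7; σ²_E = ((10−4)/6)² = 1.000
te_F = (3 + 4·5 + 13)/6 = 36/6 = 6; σ²_F = ((13−3)/6)² = 2.778
te_G = (6 + 4·12 + 18)/6 = 72/6 = 12; σ²_G = ((18−6)/6)² = 4.000
te_H = (1 + 4·3 + 17)/6 = 30/6 = 5; σ²_H = ((17−1)/6)² = 7.111
te_I = (3 + 4·5 + 19)/6 = 42/6 = 7; σ²_I = ((19−3)/6)² = 7.111
te_J = (5 + 4·7 + 15)/6 = 48/6 = 8; σ²_J = ((15−5)/6)² = 2.778

Forward pass:
ES_A = 0; EF_A = 14
ES_B = 0; EF_B = 15
ES_C = max(EF_A=14, EF_B=15) = 15; EF_C = 15+13 = 28
ES_D = 15; EF_D = 15+11 = 26
ES_E = 26; EF_E = 26+7 = 33
ES_F = 28; EF_F = 28+6 = 34
ES_G = 28; EF_G = 28+12 = 40
ES_H = 15; EF_H = 15+5 = 20
ES_I = max(EF_C=28, EF_D=26) = 28; EF_I = 28+7 = 35
ES_J = max(EF_E=33, EF_F=34, EF_G=40, EF_H=20, EF_I=35) = 40; EF_J = 40+8 = 48
Expected project duration μ = 48 hours. Critical path: B → C → G → J.

Variances on critical path: σ²_B=5.444, σ²_C=1.000, σ²_G=4.000, σ²_J=2.778.
Largest is σ²_B = 5.444.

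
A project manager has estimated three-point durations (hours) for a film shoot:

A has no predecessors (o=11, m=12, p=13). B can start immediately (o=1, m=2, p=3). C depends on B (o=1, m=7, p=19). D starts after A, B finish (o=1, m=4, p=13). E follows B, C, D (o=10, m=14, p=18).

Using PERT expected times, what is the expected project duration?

te_A = (11 + 4·12 + 13)/6 = 72/6 = 12
te_B = (1 + 4·2 + 3)/6 = 12/6 = 2
te_C = (1 + 4·7 + 19)/6 = 48/6 = 8
te_D = (1 + 4·4 + 13)/6 = 30/6 = 5
te_E = (10 + 4·14 + 18)/6 = 84/6 = 14

Forward pass:
ES_A = 0; EF_A = 12
ES_B = 0; EF_B = 2
ES_C = 2; EF_C = 2+8 = 10
ES_D = max(EF_A=12, EF_B=2) = 12; EF_D = 12+5 = 17
ES_E = max(EF_B=2, EF_C=10, EF_D=17) = 17; EF_E = 17+14 = 31
Expected project duration μ = 31 hours. Critical path: A → D → E.

31 hours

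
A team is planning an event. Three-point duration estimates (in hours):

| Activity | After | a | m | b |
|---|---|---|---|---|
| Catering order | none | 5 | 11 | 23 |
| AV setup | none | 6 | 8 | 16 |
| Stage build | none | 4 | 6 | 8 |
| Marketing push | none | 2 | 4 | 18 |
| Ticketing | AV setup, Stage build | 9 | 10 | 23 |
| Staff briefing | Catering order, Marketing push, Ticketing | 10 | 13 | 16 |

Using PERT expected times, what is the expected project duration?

34 hours

te_Catering order = (5 + 4·11 + 23)/6 = 72/6 = 12
te_AV setup = (6 + 4·8 + 16)/6 = 54/6 = 9
te_Stage build = (4 + 4·6 + 8)/6 = 36/6 = 6
te_Marketing push = (2 + 4·4 + 18)/6 = 36/6 = 6
te_Ticketing = (9 + 4·10 + 23)/6 = 72/6 = 12
te_Staff briefing = (10 + 4·13 + 16)/6 = 78/6 = 13

Forward pass:
ES_Catering order = 0; EF_Catering order = 12
ES_AV setup = 0; EF_AV setup = 9
ES_Stage build = 0; EF_Stage build = 6
ES_Marketing push = 0; EF_Marketing push = 6
ES_Ticketing = max(EF_AV setup=9, EF_Stage build=6) = 9; EF_Ticketing = 9+12 = 21
ES_Staff briefing = max(EF_Catering order=12, EF_Marketing push=6, EF_Ticketing=21) = 21; EF_Staff briefing = 21+13 = 34
Expected project duration μ = 34 hours. Critical path: AV setup → Ticketing → Staff briefing.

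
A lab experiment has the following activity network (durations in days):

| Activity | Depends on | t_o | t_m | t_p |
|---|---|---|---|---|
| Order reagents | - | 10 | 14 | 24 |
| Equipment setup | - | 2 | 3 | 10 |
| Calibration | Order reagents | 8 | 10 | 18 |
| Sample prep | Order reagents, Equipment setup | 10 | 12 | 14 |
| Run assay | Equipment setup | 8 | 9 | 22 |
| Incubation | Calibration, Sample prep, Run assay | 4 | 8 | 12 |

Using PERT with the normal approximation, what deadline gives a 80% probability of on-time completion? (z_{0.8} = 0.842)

te_Order reagents = (10 + 4·14 + 24)/6 = 90/6 = 15; σ²_Order reagents = ((24−10)/6)² = 5.444
te_Equipment setup = (2 + 4·3 + 10)/6 = 24/6 = 4; σ²_Equipment setup = ((10−2)/6)² = 1.778
te_Calibration = (8 + 4·10 + 18)/6 = 66/6 = 11; σ²_Calibration = ((18−8)/6)² = 2.778
te_Sample prep = (10 + 4·12 + 14)/6 = 72/6 = 12; σ²_Sample prep = ((14−10)/6)² = 0.444
te_Run assay = (8 + 4·9 + 22)/6 = 66/6 = 11; σ²_Run assay = ((22−8)/6)² = 5.444
te_Incubation = (4 + 4·8 + 12)/6 = 48/6 = 8; σ²_Incubation = ((12−4)/6)² = 1.778

Forward pass:
ES_Order reagents = 0; EF_Order reagents = 15
ES_Equipment setup = 0; EF_Equipment setup = 4
ES_Calibration = 15; EF_Calibration = 15+11 = 26
ES_Sample prep = max(EF_Order reagents=15, EF_Equipment setup=4) = 15; EF_Sample prep = 15+12 = 27
ES_Run assay = 4; EF_Run assay = 4+11 = 15
ES_Incubation = max(EF_Calibration=26, EF_Sample prep=27, EF_Run assay=15) = 27; EF_Incubation = 27+8 = 35
Expected project duration μ = 35 days. Critical path: Order reagents → Sample prep → Incubation.

Variance along critical path = 5.444 + 0.444 + 1.778 = 7.667; σ = 2.769 days.
D = μ + z·σ = 35 + 0.842·2.769 = 37.3 days

37.3 days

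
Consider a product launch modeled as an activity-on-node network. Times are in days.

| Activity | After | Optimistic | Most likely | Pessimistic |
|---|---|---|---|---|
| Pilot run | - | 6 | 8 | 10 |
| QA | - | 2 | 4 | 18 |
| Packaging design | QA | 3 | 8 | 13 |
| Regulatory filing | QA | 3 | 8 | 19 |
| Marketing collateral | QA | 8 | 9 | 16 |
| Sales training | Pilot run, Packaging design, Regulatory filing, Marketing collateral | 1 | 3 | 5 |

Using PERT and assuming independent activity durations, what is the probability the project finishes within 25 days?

te_Pilot run = (6 + 4·8 + 10)/6 = 48/6 = 8; σ²_Pilot run = ((10−6)/6)² = 0.444
te_QA = (2 + 4·4 + 18)/6 = 36/6 = 6; σ²_QA = ((18−2)/6)² = 7.111
te_Packaging design = (3 + 4·8 + 13)/6 = 48/6 = 8; σ²_Packaging design = ((13−3)/6)² = 2.778
te_Regulatory filing = (3 + 4·8 + 19)/6 = 54/6 = 9; σ²_Regulatory filing = ((19−3)/6)² = 7.111
te_Marketing collateral = (8 + 4·9 + 16)/6 = 60/6 = 10; σ²_Marketing collateral = ((16−8)/6)² = 1.778
te_Sales training = (1 + 4·3 + 5)/6 = 18/6 = 3; σ²_Sales training = ((5−1)/6)² = 0.444

Forward pass:
ES_Pilot run = 0; EF_Pilot run = 8
ES_QA = 0; EF_QA = 6
ES_Packaging design = 6; EF_Packaging design = 6+8 = 14
ES_Regulatory filing = 6; EF_Regulatory filing = 6+9 = 15
ES_Marketing collateral = 6; EF_Marketing collateral = 6+10 = 16
ES_Sales training = max(EF_Pilot run=8, EF_Packaging design=14, EF_Regulatory filing=15, EF_Marketing collateral=16) = 16; EF_Sales training = 16+3 = 19
Expected project duration μ = 19 days. Critical path: QA → Marketing collateral → Sales training.

Variance along critical path = 7.111 + 1.778 + 0.444 = 9.333; σ = √9.333 = 3.055 days.
Z = (25 − 19) / 3.055 = 1.964
P(T ≤ 25) = Φ(1.964) ≈ 0.975

0.975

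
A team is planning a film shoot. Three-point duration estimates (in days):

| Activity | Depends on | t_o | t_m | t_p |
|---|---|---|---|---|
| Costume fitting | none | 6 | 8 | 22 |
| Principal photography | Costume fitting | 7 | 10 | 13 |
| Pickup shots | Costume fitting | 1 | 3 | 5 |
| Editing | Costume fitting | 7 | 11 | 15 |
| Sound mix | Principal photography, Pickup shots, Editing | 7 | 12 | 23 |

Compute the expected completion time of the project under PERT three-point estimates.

34 days

te_Costume fitting = (6 + 4·8 + 22)/6 = 60/6 = 10
te_Principal photography = (7 + 4·10 + 13)/6 = 60/6 = 10
te_Pickup shots = (1 + 4·3 + 5)/6 = 18/6 = 3
te_Editing = (7 + 4·11 + 15)/6 = 66/6 = 11
te_Sound mix = (7 + 4·12 + 23)/6 = 78/6 = 13

Forward pass:
ES_Costume fitting = 0; EF_Costume fitting = 10
ES_Principal photography = 10; EF_Principal photography = 10+10 = 20
ES_Pickup shots = 10; EF_Pickup shots = 10+3 = 13
ES_Editing = 10; EF_Editing = 10+11 = 21
ES_Sound mix = max(EF_Principal photography=20, EF_Pickup shots=13, EF_Editing=21) = 21; EF_Sound mix = 21+13 = 34
Expected project duration μ = 34 days. Critical path: Costume fitting → Editing → Sound mix.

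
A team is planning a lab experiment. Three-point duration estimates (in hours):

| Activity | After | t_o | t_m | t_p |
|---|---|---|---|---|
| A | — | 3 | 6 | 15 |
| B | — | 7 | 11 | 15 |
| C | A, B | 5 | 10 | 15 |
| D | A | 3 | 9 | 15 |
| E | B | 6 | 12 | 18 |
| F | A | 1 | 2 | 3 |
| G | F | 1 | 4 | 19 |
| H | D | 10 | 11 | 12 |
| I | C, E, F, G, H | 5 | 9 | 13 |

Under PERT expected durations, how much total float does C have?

6 hours

te_A = (3 + 4·6 + 15)/6 = 42/6 = 7
te_B = (7 + 4·11 + 15)/6 = 66/6 = 11
te_C = (5 + 4·10 + 15)/6 = 60/6 = 10
te_D = (3 + 4·9 + 15)/6 = 54/6 = 9
te_E = (6 + 4·12 + 18)/6 = 72/6 = 12
te_F = (1 + 4·2 + 3)/6 = 12/6 = 2
te_G = (1 + 4·4 + 19)/6 = 36/6 = 6
te_H = (10 + 4·11 + 12)/6 = 66/6 = 11
te_I = (5 + 4·9 + 13)/6 = 54/6 = 9

Forward pass:
ES_A = 0; EF_A = 7
ES_B = 0; EF_B = 11
ES_C = max(EF_A=7, EF_B=11) = 11; EF_C = 11+10 = 21
ES_D = 7; EF_D = 7+9 = 16
ES_E = 11; EF_E = 11+12 = 23
ES_F = 7; EF_F = 7+2 = 9
ES_G = 9; EF_G = 9+6 = 15
ES_H = 16; EF_H = 16+11 = 27
ES_I = max(EF_C=21, EF_E=23, EF_F=9, EF_G=15, EF_H=27) = 27; EF_I = 27+9 = 36
Expected project duration μ = 36 hours. Critical path: A → D → H → I.

Backward pass:
LF_I = 36; LS_I = 36−9 = 27
LF_H = LS_I = 27; LS_H = 27−11 = 16
LF_G = LS_I = 27; LS_G = 27−6 = 21
LF_F = min(LS_G=21, LS_I=27) = 21; LS_F = 21−2 = 19
LF_E = LS_I = 27; LS_E = 27−12 = 15
LF_D = LS_H = 16; LS_D = 16−9 = 7
LF_C = LS_I = 27; LS_C = 27−10 = 17
LF_B = min(LS_C=17, LS_E=15) = 15; LS_B = 15−11 = 4
LF_A = min(LS_C=17, LS_D=7, LS_F=19) = 7; LS_A = 7−7 = 0
Slack_C = LS_C − ES_C = 17 − 11 = 6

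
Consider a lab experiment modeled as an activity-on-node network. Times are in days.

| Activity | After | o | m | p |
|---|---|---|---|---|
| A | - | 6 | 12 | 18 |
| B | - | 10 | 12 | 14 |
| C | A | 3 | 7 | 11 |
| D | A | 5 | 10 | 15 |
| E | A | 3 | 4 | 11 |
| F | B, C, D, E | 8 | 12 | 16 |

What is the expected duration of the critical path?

34 days

te_A = (6 + 4·12 + 18)/6 = 72/6 = 12
te_B = (10 + 4·12 + 14)/6 = 72/6 = 12
te_C = (3 + 4·7 + 11)/6 = 42/6 = 7
te_D = (5 + 4·10 + 15)/6 = 60/6 = 10
te_E = (3 + 4·4 + 11)/6 = 30/6 = 5
te_F = (8 + 4·12 + 16)/6 = 72/6 = 12

Forward pass:
ES_A = 0; EF_A = 12
ES_B = 0; EF_B = 12
ES_C = 12; EF_C = 12+7 = 19
ES_D = 12; EF_D = 12+10 = 22
ES_E = 12; EF_E = 12+5 = 17
ES_F = max(EF_B=12, EF_C=19, EF_D=22, EF_E=17) = 22; EF_F = 22+12 = 34
Expected project duration μ = 34 days. Critical path: A → D → F.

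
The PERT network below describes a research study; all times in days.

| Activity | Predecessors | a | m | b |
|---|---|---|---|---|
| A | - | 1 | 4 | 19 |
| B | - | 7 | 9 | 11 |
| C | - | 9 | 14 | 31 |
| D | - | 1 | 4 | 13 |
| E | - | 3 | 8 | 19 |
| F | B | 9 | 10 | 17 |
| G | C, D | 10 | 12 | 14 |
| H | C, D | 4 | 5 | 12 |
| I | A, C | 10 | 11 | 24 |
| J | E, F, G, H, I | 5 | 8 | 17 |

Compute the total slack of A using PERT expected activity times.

10 days

te_A = (1 + 4·4 + 19)/6 = 36/6 = 6
te_B = (7 + 4·9 + 11)/6 = 54/6 = 9
te_C = (9 + 4·14 + 31)/6 = 96/6 = 16
te_D = (1 + 4·4 + 13)/6 = 30/6 = 5
te_E = (3 + 4·8 + 19)/6 = 54/6 = 9
te_F = (9 + 4·10 + 17)/6 = 66/6 = 11
te_G = (10 + 4·12 + 14)/6 = 72/6 = 12
te_H = (4 + 4·5 + 12)/6 = 36/6 = 6
te_I = (10 + 4·11 + 24)/6 = 78/6 = 13
te_J = (5 + 4·8 + 17)/6 = 54/6 = 9

Forward pass:
ES_A = 0; EF_A = 6
ES_B = 0; EF_B = 9
ES_C = 0; EF_C = 16
ES_D = 0; EF_D = 5
ES_E = 0; EF_E = 9
ES_F = 9; EF_F = 9+11 = 20
ES_G = max(EF_C=16, EF_D=5) = 16; EF_G = 16+12 = 28
ES_H = max(EF_C=16, EF_D=5) = 16; EF_H = 16+6 = 22
ES_I = max(EF_A=6, EF_C=16) = 16; EF_I = 16+13 = 29
ES_J = max(EF_E=9, EF_F=20, EF_G=28, EF_H=22, EF_I=29) = 29; EF_J = 29+9 = 38
Expected project duration μ = 38 days. Critical path: C → I → J.

Backward pass:
LF_J = 38; LS_J = 38−9 = 29
LF_I = LS_J = 29; LS_I = 29−13 = 16
LF_H = LS_J = 29; LS_H = 29−6 = 23
LF_G = LS_J = 29; LS_G = 29−12 = 17
LF_F = LS_J = 29; LS_F = 29−11 = 18
LF_E = LS_J = 29; LS_E = 29−9 = 20
LF_D = min(LS_G=17, LS_H=23) = 17; LS_D = 17−5 = 12
LF_C = min(LS_G=17, LS_H=23, LS_I=16) = 16; LS_C = 16−16 = 0
LF_B = LS_F = 18; LS_B = 18−9 = 9
LF_A = LS_I = 16; LS_A = 16−6 = 10
Slack_A = LS_A − ES_A = 10 − 0 = 10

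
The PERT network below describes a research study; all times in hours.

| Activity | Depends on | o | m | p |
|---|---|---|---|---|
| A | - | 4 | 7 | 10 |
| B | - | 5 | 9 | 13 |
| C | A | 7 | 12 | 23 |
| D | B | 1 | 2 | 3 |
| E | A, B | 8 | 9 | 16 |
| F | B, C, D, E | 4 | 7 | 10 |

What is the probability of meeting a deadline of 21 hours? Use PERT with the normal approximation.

te_A = (4 + 4·7 + 10)/6 = 42/6 = 7; σ²_A = ((10−4)/6)² = 1.000
te_B = (5 + 4·9 + 13)/6 = 54/6 = 9; σ²_B = ((13−5)/6)² = 1.778
te_C = (7 + 4·12 + 23)/6 = 78/6 = 13; σ²_C = ((23−7)/6)² = 7.111
te_D = (1 + 4·2 + 3)/6 = 12/6 = 2; σ²_D = ((3−1)/6)² = 0.111
te_E = (8 + 4·9 + 16)/6 = 60/6 = 10; σ²_E = ((16−8)/6)² = 1.778
te_F = (4 + 4·7 + 10)/6 = 42/6 = 7; σ²_F = ((10−4)/6)² = 1.000

Forward pass:
ES_A = 0; EF_A = 7
ES_B = 0; EF_B = 9
ES_C = 7; EF_C = 7+13 = 20
ES_D = 9; EF_D = 9+2 = 11
ES_E = max(EF_A=7, EF_B=9) = 9; EF_E = 9+10 = 19
ES_F = max(EF_B=9, EF_C=20, EF_D=11, EF_E=19) = 20; EF_F = 20+7 = 27
Expected project duration μ = 27 hours. Critical path: A → C → F.

Variance along critical path = 1.000 + 7.111 + 1.000 = 9.111; σ = √9.111 = 3.018 hours.
Z = (21 − 27) / 3.018 = -1.988
P(T ≤ 21) = Φ(-1.988) ≈ 0.023

0.023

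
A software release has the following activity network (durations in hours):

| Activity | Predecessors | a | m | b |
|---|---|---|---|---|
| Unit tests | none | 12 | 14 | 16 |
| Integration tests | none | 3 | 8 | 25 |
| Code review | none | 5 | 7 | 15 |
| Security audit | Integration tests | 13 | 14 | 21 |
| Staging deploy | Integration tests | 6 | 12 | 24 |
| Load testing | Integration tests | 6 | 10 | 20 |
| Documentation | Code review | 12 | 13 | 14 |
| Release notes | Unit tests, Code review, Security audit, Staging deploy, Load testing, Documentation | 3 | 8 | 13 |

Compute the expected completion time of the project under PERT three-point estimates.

te_Unit tests = (12 + 4·14 + 16)/6 = 84/6 = 14
te_Integration tests = (3 + 4·8 + 25)/6 = 60/6 = 10
te_Code review = (5 + 4·7 + 15)/6 = 48/6 = 8
te_Security audit = (13 + 4·14 + 21)/6 = 90/6 = 15
te_Staging deploy = (6 + 4·12 + 24)/6 = 78/6 = 13
te_Load testing = (6 + 4·10 + 20)/6 = 66/6 = 11
te_Documentation = (12 + 4·13 + 14)/6 = 78/6 = 13
te_Release notes = (3 + 4·8 + 13)/6 = 48/6 = 8

Forward pass:
ES_Unit tests = 0; EF_Unit tests = 14
ES_Integration tests = 0; EF_Integration tests = 10
ES_Code review = 0; EF_Code review = 8
ES_Security audit = 10; EF_Security audit = 10+15 = 25
ES_Staging deploy = 10; EF_Staging deploy = 10+13 = 23
ES_Load testing = 10; EF_Load testing = 10+11 = 21
ES_Documentation = 8; EF_Documentation = 8+13 = 21
ES_Release notes = max(EF_Unit tests=14, EF_Code review=8, EF_Security audit=25, EF_Staging deploy=23, EF_Load testing=21, EF_Documentation=21) = 25; EF_Release notes = 25+8 = 33
Expected project duration μ = 33 hours. Critical path: Integration tests → Security audit → Release notes.

33 hours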